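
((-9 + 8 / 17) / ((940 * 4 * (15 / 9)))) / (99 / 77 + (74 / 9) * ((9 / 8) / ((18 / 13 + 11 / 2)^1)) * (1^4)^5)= -109011 / 210584440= -0.00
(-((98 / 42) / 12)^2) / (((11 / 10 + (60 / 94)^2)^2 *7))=-121992025 / 51322683132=-0.00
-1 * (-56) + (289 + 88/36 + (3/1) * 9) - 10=3280/9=364.44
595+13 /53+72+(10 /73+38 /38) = 2585971 /3869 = 668.38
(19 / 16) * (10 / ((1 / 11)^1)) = 1045 / 8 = 130.62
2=2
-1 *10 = -10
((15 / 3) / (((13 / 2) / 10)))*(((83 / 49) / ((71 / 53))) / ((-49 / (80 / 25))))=-1407680 / 2216123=-0.64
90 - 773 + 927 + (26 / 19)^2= 88760 / 361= 245.87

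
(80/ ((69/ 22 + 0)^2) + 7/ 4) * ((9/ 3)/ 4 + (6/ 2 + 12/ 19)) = 6963659/ 160816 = 43.30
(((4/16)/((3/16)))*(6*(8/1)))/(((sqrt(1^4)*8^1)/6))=48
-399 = -399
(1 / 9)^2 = 1 / 81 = 0.01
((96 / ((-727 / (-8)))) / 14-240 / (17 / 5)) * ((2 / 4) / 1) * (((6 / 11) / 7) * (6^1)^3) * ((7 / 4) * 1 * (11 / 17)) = -988244064 / 1470721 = -671.95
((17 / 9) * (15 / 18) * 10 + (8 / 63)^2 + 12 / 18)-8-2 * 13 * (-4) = 112.42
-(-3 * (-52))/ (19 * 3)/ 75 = -52/ 1425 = -0.04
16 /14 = 1.14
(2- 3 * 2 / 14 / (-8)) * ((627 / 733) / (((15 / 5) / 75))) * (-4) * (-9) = 16223625 / 10262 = 1580.94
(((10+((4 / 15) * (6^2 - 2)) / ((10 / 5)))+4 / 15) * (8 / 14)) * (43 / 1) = 12728 / 35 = 363.66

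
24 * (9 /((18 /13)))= 156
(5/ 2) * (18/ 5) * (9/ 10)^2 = 729/ 100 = 7.29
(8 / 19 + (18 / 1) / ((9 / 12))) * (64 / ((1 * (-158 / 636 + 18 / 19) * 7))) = 9443328 / 29561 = 319.45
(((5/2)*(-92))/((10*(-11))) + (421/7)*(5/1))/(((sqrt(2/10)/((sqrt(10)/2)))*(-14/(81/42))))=-786915*sqrt(2)/7546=-147.48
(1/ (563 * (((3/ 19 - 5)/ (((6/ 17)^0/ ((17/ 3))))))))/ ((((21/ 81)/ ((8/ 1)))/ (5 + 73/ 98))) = -1539/ 134113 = -0.01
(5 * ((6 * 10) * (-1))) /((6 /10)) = -500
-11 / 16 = -0.69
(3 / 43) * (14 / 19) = 42 / 817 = 0.05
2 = 2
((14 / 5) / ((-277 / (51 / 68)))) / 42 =-1 / 5540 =-0.00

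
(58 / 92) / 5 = 29 / 230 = 0.13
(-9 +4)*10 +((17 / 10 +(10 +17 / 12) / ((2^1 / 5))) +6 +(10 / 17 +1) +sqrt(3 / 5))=-24827 / 2040 +sqrt(15) / 5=-11.40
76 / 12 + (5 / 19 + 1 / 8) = 3065 / 456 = 6.72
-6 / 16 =-3 / 8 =-0.38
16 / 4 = 4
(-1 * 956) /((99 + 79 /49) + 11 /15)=-702660 /74489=-9.43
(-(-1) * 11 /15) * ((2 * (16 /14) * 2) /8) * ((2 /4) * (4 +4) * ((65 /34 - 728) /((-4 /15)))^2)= 100558914885 /8092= 12426954.39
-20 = -20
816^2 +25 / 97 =64588057 / 97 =665856.26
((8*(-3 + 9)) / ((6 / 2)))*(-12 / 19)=-10.11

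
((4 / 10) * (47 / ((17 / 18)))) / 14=1.42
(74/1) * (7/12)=259/6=43.17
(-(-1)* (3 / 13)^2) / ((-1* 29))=-0.00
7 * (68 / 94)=5.06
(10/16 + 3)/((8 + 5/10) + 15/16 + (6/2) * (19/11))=638/2573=0.25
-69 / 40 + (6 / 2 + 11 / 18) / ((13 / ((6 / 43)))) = -8701 / 5160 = -1.69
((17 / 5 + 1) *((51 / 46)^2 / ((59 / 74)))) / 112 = 1058607 / 17478160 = 0.06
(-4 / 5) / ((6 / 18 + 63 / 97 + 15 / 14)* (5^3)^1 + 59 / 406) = -236292 / 75886985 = -0.00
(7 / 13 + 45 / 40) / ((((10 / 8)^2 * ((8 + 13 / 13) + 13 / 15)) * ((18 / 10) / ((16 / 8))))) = 173 / 1443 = 0.12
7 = 7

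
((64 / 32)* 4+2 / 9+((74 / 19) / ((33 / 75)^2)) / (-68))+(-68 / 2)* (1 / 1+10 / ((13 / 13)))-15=-268083007 / 703494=-381.07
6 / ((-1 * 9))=-2 / 3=-0.67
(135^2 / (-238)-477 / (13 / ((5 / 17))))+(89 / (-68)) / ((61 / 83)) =-33650647 / 377468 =-89.15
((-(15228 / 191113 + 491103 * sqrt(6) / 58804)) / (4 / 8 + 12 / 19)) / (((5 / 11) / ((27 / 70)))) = -64448703 * sqrt(6) / 10290700 - 85931604 / 1438125325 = -15.40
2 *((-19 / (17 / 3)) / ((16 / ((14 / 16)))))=-399 / 1088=-0.37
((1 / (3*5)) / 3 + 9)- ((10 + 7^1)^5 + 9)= -63893564 / 45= -1419856.98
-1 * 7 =-7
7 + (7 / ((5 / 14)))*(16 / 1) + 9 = 1648 / 5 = 329.60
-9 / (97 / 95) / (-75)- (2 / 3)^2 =-1427 / 4365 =-0.33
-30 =-30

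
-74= -74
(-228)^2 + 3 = 51987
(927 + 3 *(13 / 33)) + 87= 11167 / 11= 1015.18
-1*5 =-5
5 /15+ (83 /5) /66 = 193 /330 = 0.58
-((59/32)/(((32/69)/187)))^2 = -552694.96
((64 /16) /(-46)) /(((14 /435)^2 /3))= -567675 /2254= -251.85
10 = 10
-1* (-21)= 21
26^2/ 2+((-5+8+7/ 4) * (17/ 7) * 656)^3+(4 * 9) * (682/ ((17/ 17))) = 148641177171318/ 343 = 433356201665.65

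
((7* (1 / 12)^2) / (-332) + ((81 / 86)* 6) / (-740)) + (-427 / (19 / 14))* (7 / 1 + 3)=-22735145859599 / 7225940160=-3146.32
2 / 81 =0.02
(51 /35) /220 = 51 /7700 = 0.01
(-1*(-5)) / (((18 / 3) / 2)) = 1.67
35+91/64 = 2331/64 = 36.42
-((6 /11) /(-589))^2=-36 /41977441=-0.00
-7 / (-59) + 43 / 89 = 3160 / 5251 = 0.60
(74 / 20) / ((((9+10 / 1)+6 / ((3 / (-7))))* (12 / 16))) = 74 / 75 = 0.99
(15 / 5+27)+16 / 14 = 218 / 7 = 31.14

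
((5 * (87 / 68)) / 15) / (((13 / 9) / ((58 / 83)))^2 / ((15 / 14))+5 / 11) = 325958985 / 3395400038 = 0.10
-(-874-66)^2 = -883600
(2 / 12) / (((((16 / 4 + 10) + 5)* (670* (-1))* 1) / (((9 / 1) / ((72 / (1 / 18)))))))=-1 / 10998720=-0.00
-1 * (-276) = 276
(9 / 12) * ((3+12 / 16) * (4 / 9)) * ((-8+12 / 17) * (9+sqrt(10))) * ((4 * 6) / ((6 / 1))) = -5580 / 17 - 620 * sqrt(10) / 17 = -443.57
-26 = -26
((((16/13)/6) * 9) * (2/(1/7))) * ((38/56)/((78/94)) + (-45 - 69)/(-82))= 395428/6929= 57.07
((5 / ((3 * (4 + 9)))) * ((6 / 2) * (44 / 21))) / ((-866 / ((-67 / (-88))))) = -0.00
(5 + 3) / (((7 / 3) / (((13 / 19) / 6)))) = 0.39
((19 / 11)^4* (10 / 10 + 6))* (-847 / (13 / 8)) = -51085832 / 1573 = -32476.69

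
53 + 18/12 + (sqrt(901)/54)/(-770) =109/2 - sqrt(901)/41580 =54.50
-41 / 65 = -0.63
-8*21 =-168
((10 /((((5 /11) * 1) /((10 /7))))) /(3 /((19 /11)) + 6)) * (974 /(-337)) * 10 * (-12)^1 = 162852800 /115591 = 1408.87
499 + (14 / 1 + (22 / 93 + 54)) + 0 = 52753 / 93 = 567.24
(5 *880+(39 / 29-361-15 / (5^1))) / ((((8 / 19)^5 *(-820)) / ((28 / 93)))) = -2029363694519 / 18116935680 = -112.01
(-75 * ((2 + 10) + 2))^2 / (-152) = -275625 / 38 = -7253.29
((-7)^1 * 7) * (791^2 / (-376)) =30658369 / 376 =81538.22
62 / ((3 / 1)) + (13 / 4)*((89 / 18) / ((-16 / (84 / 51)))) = 93085 / 4896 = 19.01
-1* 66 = -66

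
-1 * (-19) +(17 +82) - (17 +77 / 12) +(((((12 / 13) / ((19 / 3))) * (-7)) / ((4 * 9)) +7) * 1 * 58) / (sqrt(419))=114.34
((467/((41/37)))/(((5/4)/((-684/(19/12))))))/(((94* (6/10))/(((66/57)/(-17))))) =109479744/622421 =175.89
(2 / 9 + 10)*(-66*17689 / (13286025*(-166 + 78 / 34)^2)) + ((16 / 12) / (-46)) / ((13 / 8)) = -0.02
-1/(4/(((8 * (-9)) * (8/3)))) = 48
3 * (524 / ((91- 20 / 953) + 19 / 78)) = 116853048 / 6780941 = 17.23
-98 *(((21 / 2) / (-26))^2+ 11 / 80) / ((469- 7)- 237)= -24892 / 190125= -0.13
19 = 19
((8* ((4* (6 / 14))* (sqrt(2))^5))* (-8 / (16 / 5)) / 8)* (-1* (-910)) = -15600* sqrt(2) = -22061.73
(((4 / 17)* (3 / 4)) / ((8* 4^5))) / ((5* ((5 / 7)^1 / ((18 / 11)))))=189 / 19148800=0.00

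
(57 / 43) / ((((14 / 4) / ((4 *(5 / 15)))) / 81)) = 12312 / 301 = 40.90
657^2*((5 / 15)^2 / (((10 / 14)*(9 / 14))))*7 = 3655694 / 5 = 731138.80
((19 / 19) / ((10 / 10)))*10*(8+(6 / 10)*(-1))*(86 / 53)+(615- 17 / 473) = 18426706 / 25069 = 735.04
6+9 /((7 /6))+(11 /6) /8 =4685 /336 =13.94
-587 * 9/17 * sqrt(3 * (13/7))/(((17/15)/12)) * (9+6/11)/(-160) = 713205 * sqrt(273)/25432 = 463.36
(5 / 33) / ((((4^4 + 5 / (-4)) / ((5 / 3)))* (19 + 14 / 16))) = 0.00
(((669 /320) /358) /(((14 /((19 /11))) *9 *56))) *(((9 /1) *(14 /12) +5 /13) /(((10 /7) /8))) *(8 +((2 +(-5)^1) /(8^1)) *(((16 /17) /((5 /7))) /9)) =1214658923 /1754520768000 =0.00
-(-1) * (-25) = -25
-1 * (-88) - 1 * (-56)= 144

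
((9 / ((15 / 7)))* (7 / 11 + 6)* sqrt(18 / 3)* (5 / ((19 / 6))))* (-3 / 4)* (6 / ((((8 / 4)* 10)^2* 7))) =-5913* sqrt(6) / 83600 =-0.17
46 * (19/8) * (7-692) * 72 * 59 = -317904390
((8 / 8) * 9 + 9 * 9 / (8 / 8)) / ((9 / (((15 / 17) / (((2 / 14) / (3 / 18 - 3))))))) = -175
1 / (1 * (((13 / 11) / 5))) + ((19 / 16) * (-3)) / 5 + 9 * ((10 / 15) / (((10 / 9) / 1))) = 1855 / 208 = 8.92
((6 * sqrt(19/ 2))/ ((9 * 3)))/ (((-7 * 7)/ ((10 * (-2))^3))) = 8000 * sqrt(38)/ 441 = 111.83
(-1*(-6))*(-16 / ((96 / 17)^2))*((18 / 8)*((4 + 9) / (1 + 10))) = -11271 / 1408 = -8.00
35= 35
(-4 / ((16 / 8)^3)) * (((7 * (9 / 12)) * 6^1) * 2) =-31.50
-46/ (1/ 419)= -19274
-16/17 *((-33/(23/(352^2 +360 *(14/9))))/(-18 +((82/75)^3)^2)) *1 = -5848106343750000000/566873092220983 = -10316.43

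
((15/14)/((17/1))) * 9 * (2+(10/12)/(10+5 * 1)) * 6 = 1665/238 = 7.00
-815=-815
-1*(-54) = 54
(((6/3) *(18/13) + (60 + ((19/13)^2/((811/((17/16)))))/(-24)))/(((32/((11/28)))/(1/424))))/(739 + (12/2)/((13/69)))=3303579655/1401159817494528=0.00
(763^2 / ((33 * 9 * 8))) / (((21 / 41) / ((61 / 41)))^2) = 44209201 / 21384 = 2067.40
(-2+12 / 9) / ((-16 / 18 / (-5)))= -15 / 4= -3.75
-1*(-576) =576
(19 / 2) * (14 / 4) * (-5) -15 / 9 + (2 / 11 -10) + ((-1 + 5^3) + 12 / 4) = -6697 / 132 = -50.73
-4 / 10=-2 / 5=-0.40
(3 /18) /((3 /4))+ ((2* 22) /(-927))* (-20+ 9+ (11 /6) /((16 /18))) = 799 /1236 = 0.65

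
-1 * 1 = -1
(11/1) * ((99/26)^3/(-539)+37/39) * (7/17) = 24052039/6274632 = 3.83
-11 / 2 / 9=-11 / 18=-0.61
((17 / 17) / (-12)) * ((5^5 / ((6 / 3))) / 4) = -32.55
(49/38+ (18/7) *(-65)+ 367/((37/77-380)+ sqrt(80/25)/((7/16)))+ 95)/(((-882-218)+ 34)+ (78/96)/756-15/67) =16123006513152 *sqrt(5)/3689213054605194349+ 4721585329632664224/70095048037498692631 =0.07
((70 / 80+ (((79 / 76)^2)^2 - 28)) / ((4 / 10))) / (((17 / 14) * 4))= -30309963005 / 2268627968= -13.36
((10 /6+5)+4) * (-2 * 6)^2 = 1536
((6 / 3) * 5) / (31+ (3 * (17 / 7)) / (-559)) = 19565 / 60626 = 0.32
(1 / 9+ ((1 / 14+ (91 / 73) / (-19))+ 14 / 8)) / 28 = 652537 / 9786672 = 0.07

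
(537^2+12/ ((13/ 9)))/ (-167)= -3748905/ 2171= -1726.81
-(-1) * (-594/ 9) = -66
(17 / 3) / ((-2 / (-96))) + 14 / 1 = 286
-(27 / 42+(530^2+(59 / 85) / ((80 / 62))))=-6685448103 / 23800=-280901.18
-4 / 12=-1 / 3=-0.33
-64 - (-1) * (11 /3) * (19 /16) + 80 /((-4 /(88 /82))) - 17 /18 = -484445 /5904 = -82.05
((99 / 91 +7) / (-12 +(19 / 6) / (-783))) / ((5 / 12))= -41492736 / 25659725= -1.62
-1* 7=-7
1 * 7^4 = 2401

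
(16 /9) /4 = 4 /9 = 0.44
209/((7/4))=836/7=119.43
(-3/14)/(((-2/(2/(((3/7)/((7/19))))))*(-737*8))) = -7/224048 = -0.00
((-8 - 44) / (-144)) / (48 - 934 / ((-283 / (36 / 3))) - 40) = 3679 / 484992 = 0.01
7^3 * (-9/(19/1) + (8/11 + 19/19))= 89866/209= 429.98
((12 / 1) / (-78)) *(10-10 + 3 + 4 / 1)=-14 / 13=-1.08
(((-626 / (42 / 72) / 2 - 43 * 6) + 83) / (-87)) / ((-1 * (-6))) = 4981 / 3654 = 1.36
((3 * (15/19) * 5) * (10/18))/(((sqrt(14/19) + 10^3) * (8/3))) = 46875/18999986 -375 * sqrt(266)/2887997872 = 0.00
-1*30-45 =-75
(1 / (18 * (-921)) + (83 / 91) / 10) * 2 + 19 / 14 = 11611979 / 7542990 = 1.54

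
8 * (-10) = -80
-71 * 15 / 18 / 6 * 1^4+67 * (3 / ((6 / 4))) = 4469 / 36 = 124.14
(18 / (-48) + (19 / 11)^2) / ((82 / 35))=88375 / 79376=1.11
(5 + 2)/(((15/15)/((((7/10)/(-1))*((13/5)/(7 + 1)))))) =-637/400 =-1.59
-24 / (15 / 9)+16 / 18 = -608 / 45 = -13.51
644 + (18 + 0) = 662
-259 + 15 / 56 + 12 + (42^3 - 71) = 4131135 / 56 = 73770.27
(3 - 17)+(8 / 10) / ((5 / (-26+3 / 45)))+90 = 26944 / 375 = 71.85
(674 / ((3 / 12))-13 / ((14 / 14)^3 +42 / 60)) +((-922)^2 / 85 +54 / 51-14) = 63382 / 5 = 12676.40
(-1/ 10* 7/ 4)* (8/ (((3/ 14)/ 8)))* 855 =-44688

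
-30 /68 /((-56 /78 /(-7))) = -585 /136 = -4.30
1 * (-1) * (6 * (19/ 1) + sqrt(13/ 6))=-114- sqrt(78)/ 6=-115.47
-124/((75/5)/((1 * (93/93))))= -124/15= -8.27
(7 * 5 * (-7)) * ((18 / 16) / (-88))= 2205 / 704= 3.13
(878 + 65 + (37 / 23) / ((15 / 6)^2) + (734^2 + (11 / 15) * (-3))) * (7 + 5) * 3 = 11171729088 / 575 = 19429094.07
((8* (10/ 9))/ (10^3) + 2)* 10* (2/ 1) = 1808/ 45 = 40.18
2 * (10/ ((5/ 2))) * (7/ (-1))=-56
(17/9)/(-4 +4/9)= -17/32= -0.53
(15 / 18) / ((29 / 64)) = 160 / 87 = 1.84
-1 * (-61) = 61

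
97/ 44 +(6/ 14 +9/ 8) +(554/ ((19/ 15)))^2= 42539393315/ 222376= 191294.89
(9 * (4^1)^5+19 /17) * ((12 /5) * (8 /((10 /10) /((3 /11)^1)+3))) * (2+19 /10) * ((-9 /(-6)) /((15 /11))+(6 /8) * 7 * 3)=18534508317 /10625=1744424.31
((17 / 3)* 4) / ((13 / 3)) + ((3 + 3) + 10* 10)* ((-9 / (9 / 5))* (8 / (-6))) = 27764 / 39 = 711.90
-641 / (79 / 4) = -2564 / 79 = -32.46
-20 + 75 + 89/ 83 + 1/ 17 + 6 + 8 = 98955/ 1411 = 70.13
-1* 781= -781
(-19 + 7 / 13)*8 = -1920 / 13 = -147.69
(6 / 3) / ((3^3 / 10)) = 20 / 27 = 0.74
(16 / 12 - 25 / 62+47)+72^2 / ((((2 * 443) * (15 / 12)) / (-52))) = -195.47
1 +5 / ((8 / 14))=39 / 4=9.75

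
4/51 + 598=30502/51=598.08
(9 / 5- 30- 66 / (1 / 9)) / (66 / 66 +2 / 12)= -18666 / 35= -533.31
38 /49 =0.78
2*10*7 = 140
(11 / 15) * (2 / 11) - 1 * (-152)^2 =-346558 / 15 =-23103.87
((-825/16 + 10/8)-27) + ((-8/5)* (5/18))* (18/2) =-1301/16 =-81.31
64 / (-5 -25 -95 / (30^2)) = -11520 / 5419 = -2.13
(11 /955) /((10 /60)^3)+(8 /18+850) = 7330954 /8595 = 852.93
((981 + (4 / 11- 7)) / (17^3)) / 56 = 5359 / 1513204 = 0.00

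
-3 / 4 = -0.75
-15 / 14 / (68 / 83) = -1245 / 952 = -1.31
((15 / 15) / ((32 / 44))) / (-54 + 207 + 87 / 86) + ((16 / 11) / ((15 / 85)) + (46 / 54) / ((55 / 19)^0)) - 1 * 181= -901602133 / 5245020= -171.90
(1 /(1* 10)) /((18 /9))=1 /20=0.05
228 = 228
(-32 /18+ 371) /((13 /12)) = 13292 /39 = 340.82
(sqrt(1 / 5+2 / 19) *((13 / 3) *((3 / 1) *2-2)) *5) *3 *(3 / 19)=156 *sqrt(2755) / 361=22.68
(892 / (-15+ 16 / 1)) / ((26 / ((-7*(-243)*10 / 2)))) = 3793230 / 13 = 291786.92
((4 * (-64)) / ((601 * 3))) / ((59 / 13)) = -3328 / 106377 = -0.03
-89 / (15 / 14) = -83.07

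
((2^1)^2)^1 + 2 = 6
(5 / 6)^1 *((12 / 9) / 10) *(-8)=-8 / 9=-0.89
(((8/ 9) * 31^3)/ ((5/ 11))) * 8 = 466063.64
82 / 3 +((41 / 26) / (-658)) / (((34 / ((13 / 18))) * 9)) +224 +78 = 2387181847 / 7248528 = 329.33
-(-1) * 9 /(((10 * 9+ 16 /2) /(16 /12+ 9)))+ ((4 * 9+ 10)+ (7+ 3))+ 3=5875 /98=59.95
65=65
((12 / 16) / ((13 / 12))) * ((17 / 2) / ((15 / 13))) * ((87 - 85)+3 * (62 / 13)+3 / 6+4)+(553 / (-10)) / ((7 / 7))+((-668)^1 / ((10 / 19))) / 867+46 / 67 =50.04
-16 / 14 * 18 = -144 / 7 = -20.57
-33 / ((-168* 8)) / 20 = 11 / 8960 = 0.00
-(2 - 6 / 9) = -4 / 3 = -1.33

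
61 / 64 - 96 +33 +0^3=-3971 / 64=-62.05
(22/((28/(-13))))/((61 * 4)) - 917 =-3132615/3416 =-917.04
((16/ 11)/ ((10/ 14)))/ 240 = 7/ 825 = 0.01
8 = 8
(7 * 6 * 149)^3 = 245079325512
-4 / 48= -1 / 12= -0.08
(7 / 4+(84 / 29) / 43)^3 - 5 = 1.00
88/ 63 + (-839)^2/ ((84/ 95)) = 28659691/ 36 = 796102.53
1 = 1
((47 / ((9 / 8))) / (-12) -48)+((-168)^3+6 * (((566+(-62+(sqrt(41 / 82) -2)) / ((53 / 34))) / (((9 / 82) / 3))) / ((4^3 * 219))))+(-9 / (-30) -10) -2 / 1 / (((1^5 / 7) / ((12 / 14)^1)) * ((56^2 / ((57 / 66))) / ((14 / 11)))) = -33563618640721921 / 7078412880+697 * sqrt(2) / 185712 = -4741687.04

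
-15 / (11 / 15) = -225 / 11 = -20.45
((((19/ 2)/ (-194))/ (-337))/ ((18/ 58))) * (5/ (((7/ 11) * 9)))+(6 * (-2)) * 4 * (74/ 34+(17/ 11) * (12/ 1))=-13789783604965/ 13863927924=-994.65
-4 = -4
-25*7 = -175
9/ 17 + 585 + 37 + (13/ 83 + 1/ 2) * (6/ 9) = 2637020/ 4233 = 622.97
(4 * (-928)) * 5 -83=-18643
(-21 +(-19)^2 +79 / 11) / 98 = 3.54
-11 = -11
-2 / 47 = -0.04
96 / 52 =24 / 13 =1.85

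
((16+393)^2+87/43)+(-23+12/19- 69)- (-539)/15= 2049374093/12255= 167227.59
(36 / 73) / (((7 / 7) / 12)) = 432 / 73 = 5.92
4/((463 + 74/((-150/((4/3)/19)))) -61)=8550/859201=0.01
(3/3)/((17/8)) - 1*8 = -7.53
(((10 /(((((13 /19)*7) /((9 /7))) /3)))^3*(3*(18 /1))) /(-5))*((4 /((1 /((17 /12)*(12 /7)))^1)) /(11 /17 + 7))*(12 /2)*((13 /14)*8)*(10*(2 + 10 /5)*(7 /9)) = -17978870676326400 /1809323971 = -9936789.08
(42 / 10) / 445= 0.01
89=89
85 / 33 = 2.58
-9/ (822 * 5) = -3/ 1370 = -0.00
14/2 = 7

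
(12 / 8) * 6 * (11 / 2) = 99 / 2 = 49.50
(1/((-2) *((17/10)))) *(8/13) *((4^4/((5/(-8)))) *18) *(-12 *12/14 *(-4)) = 84934656/1547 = 54902.82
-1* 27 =-27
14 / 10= 7 / 5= 1.40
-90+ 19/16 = -1421/16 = -88.81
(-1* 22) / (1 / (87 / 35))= -1914 / 35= -54.69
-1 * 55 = -55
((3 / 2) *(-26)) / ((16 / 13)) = -507 / 16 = -31.69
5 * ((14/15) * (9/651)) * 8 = 16/31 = 0.52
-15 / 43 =-0.35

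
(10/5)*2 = 4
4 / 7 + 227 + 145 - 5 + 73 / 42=15511 / 42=369.31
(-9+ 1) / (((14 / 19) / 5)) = -380 / 7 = -54.29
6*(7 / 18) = 7 / 3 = 2.33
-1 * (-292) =292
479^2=229441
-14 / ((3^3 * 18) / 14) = -98 / 243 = -0.40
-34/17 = -2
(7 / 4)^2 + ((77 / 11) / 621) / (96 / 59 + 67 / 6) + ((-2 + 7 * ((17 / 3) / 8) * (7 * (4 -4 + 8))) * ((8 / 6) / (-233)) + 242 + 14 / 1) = 42853145867 / 166429104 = 257.49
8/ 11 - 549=-6031/ 11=-548.27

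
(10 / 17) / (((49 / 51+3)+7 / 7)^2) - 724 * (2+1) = -2171.98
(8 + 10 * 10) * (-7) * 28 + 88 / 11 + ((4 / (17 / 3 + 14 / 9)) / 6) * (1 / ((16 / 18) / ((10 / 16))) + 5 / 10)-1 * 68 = -44154009 / 2080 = -21227.89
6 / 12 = 1 / 2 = 0.50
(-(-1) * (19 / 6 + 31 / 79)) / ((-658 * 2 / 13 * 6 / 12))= -3133 / 44556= -0.07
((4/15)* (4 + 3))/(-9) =-28/135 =-0.21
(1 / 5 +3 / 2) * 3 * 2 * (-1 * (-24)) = 1224 / 5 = 244.80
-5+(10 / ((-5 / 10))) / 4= -10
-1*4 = -4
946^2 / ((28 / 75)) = 16779675 / 7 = 2397096.43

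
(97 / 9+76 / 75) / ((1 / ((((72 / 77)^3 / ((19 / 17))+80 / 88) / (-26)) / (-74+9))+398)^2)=134318252945423197 / 23232909919168886724225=0.00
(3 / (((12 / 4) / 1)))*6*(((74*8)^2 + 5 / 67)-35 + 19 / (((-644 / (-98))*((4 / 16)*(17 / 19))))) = 55083174516 / 26197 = 2102652.00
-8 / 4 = -2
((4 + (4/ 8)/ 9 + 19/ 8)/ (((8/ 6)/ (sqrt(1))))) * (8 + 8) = 463/ 6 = 77.17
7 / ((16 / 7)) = 3.06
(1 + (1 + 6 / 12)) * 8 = 20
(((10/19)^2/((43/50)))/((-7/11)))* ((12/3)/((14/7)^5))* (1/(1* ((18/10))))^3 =-859375/79213869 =-0.01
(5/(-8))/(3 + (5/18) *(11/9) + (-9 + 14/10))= 2025/13804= 0.15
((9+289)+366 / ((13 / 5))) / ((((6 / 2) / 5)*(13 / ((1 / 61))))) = 0.92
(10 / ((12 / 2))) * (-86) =-143.33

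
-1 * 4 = -4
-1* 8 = -8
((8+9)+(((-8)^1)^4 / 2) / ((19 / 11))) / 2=22851 / 38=601.34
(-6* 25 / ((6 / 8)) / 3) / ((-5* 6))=20 / 9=2.22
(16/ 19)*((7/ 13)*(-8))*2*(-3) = 5376/ 247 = 21.77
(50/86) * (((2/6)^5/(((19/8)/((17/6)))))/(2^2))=425/595593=0.00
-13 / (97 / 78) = -1014 / 97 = -10.45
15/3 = 5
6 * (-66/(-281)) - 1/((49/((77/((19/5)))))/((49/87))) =546403/464493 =1.18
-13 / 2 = -6.50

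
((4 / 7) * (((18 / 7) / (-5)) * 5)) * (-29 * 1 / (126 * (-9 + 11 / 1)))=58 / 343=0.17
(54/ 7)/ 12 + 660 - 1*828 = -2343/ 14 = -167.36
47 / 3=15.67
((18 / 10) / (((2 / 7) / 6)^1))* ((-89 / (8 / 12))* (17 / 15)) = -285957 / 50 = -5719.14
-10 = -10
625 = 625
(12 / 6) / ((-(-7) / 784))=224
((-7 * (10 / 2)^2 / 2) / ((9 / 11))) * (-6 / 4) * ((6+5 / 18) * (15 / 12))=1087625 / 864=1258.83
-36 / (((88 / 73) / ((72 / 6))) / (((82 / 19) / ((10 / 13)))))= -2101086 / 1045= -2010.61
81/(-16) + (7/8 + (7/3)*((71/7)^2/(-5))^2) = 983.63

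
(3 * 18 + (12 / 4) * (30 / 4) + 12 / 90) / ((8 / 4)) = 2299 / 60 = 38.32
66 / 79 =0.84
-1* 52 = -52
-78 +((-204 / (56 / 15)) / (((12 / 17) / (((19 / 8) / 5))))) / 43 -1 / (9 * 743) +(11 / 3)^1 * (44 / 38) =-182610783109 / 2447548992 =-74.61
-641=-641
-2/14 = -1/7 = -0.14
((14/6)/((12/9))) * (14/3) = 49/6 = 8.17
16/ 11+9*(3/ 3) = 115/ 11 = 10.45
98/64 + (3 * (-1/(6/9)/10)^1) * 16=-907/160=-5.67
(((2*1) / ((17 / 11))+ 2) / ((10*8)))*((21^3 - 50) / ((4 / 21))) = 1354017 / 680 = 1991.20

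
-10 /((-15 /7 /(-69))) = -322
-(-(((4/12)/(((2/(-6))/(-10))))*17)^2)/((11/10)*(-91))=-289000/1001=-288.71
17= 17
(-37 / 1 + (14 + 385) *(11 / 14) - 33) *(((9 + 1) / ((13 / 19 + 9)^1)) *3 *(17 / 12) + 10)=2578665 / 736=3503.62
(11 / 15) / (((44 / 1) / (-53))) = -53 / 60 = -0.88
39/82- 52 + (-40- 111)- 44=-20215/82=-246.52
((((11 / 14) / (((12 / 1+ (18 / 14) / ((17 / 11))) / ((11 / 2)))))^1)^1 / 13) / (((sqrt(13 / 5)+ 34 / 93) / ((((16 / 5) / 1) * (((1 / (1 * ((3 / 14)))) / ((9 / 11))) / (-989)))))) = 1335536048 / 18845625400407 - 1217694632 * sqrt(65) / 31409375667345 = -0.00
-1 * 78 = -78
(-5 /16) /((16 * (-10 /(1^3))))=1 /512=0.00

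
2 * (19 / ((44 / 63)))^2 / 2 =1432809 / 1936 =740.09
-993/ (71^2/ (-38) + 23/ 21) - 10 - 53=-5821767/ 104987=-55.45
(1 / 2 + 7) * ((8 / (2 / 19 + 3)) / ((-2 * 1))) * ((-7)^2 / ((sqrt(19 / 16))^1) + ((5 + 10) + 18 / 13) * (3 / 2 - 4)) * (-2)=-607050 / 767 + 11760 * sqrt(19) / 59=77.36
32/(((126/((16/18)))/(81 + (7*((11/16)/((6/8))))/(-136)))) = 528460/28917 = 18.28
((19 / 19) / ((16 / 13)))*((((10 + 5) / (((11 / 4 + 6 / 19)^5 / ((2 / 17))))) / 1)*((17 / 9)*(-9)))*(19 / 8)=-146783148720 / 686719856393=-0.21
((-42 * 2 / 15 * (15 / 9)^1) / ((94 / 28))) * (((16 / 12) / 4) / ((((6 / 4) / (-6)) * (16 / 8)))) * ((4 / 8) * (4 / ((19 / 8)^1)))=12544 / 8037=1.56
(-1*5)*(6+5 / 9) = -295 / 9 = -32.78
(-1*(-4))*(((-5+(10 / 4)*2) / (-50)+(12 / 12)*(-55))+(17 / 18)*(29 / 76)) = -74747 / 342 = -218.56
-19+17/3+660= 1940/3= 646.67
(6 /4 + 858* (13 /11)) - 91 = 1849 /2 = 924.50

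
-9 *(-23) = 207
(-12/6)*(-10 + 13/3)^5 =2839714/243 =11686.07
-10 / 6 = -5 / 3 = -1.67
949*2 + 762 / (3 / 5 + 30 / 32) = 98138 / 41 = 2393.61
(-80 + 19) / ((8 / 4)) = -61 / 2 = -30.50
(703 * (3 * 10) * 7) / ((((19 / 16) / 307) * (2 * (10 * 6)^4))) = 79513 / 54000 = 1.47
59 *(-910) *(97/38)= -2603965/19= -137050.79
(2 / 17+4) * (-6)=-420 / 17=-24.71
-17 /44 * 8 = -34 /11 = -3.09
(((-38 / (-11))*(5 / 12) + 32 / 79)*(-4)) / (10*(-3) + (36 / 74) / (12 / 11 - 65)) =250147787 / 1017418248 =0.25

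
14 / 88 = 7 / 44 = 0.16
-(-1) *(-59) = -59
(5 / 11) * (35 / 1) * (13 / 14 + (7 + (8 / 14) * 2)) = 3175 / 22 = 144.32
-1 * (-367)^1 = 367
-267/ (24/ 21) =-1869/ 8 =-233.62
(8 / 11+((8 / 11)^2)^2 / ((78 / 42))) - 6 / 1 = -974902 / 190333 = -5.12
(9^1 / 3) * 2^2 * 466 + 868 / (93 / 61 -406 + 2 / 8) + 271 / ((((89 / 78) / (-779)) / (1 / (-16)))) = 1204602704501 / 70225272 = 17153.41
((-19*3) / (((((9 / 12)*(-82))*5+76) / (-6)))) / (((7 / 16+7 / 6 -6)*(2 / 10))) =164160 / 97693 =1.68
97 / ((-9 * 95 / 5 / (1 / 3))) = -97 / 513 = -0.19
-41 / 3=-13.67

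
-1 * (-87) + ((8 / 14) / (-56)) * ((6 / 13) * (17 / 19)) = 1052910 / 12103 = 87.00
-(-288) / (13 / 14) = 4032 / 13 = 310.15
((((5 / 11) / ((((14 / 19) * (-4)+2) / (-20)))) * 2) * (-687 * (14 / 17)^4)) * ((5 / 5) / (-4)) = 1516.11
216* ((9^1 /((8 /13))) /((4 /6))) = 9477 /2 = 4738.50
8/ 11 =0.73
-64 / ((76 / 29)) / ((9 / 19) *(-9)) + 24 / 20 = 2806 / 405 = 6.93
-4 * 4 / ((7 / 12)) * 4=-768 / 7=-109.71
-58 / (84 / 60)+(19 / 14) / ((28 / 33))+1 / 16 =-31177 / 784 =-39.77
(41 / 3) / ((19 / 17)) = 697 / 57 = 12.23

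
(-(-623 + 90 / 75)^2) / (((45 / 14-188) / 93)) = 12584977062 / 64675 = 194587.97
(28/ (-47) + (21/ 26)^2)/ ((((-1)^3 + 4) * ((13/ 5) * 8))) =8995/ 9912864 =0.00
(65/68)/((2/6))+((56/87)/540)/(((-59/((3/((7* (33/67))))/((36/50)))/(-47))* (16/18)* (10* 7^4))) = 2855055036313/995608917072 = 2.87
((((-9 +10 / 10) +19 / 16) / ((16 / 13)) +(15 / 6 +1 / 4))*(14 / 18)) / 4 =-0.54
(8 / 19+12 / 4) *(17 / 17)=65 / 19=3.42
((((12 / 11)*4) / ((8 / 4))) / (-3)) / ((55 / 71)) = -568 / 605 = -0.94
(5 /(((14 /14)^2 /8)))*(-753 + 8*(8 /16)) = -29960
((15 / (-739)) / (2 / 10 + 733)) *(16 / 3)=-200 / 1354587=-0.00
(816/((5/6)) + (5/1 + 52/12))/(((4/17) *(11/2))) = 11458/15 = 763.87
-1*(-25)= 25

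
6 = 6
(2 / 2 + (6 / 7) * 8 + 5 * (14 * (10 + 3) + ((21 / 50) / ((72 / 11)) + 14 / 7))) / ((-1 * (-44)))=1559339 / 73920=21.09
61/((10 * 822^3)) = 61/5554122480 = 0.00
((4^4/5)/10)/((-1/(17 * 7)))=-15232/25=-609.28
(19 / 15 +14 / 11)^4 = 30821664721 / 741200625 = 41.58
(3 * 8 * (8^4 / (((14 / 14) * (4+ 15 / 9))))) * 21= 6193152 / 17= 364303.06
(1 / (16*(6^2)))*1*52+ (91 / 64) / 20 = 1859 / 11520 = 0.16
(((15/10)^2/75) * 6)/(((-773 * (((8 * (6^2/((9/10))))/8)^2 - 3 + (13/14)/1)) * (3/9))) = -63/144106525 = -0.00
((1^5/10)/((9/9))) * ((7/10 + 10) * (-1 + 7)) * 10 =321/5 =64.20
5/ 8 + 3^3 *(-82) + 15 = -17587/ 8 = -2198.38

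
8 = 8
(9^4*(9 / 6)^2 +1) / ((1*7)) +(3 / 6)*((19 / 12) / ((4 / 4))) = 354451 / 168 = 2109.83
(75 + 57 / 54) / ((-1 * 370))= -37 / 180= -0.21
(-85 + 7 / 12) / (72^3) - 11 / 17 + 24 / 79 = -2066168395 / 6015264768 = -0.34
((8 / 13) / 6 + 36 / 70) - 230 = -313108 / 1365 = -229.38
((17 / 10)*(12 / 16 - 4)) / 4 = -221 / 160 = -1.38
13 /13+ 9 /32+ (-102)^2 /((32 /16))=166505 /32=5203.28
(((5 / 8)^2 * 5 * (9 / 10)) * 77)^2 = 18320.05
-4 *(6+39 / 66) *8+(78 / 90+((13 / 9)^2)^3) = -5873909084 / 29229255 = -200.96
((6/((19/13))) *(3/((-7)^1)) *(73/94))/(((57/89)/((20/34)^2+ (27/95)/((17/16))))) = -4267983252/3260802895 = -1.31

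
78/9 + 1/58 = 1511/174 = 8.68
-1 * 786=-786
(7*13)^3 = 753571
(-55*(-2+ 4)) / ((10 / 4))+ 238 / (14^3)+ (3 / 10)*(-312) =-134763 / 980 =-137.51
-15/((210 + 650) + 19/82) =-410/23513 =-0.02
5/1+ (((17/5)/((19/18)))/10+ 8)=6328/475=13.32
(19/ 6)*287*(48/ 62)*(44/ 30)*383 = 183787912/ 465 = 395242.82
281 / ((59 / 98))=27538 / 59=466.75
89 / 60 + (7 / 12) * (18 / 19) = 2321 / 1140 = 2.04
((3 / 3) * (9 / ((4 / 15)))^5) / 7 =44840334375 / 7168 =6255627.01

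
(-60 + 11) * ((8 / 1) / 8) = -49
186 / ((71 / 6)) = 1116 / 71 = 15.72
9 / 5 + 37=194 / 5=38.80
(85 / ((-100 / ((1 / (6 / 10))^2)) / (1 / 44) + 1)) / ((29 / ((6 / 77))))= -510 / 3534839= -0.00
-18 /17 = -1.06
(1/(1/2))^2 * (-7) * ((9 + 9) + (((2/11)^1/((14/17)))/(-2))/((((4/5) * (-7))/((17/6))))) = -467141/924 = -505.56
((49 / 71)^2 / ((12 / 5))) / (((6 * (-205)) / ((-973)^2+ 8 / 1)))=-152.75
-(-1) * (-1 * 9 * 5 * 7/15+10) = -11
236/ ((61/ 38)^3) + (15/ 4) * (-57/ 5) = 12985417/ 907924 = 14.30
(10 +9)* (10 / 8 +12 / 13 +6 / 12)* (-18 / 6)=-7923 / 52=-152.37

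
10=10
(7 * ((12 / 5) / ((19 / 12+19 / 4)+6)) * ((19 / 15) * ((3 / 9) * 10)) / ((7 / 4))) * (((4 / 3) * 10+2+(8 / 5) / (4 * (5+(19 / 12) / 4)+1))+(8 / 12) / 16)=50.76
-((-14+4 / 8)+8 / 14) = 12.93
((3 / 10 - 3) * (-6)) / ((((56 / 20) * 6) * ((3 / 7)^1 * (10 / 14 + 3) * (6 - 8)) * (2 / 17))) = -1071 / 416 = -2.57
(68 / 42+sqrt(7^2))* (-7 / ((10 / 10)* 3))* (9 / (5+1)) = -30.17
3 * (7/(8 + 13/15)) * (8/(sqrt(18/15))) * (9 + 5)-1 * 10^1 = -10 + 840 * sqrt(30)/19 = 232.15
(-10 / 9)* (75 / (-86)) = 125 / 129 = 0.97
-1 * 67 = -67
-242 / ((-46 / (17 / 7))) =2057 / 161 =12.78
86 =86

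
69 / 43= 1.60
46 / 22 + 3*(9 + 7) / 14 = 425 / 77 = 5.52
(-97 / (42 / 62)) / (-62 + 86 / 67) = 201469 / 85428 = 2.36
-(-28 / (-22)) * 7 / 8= -49 / 44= -1.11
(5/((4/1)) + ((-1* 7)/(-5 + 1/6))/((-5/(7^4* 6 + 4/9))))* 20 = -7258673/87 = -83433.02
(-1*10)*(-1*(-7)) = -70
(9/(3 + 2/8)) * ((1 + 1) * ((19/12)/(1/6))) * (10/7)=6840/91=75.16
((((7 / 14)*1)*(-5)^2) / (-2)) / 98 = -25 / 392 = -0.06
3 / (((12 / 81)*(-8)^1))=-81 / 32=-2.53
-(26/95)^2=-676/9025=-0.07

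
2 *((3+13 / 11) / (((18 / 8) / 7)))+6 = 3170 / 99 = 32.02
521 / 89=5.85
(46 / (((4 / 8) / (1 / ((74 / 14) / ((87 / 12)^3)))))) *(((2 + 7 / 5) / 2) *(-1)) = -66752693 / 5920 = -11275.79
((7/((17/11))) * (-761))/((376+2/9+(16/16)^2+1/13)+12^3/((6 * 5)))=-34279245/4325072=-7.93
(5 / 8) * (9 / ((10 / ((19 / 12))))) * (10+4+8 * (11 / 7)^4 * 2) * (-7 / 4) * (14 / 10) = -1526859 / 6272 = -243.44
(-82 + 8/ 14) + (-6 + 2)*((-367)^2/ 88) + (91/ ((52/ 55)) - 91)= -1909109/ 308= -6198.41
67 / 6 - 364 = -2117 / 6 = -352.83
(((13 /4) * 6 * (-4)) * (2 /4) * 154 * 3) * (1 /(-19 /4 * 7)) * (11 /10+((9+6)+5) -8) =674388 /95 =7098.82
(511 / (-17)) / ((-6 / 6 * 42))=73 / 102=0.72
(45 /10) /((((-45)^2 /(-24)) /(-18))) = 24 /25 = 0.96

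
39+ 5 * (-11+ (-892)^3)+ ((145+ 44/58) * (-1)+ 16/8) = -102911186393/29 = -3548661599.76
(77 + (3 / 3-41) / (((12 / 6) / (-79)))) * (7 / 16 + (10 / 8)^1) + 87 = 46131 / 16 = 2883.19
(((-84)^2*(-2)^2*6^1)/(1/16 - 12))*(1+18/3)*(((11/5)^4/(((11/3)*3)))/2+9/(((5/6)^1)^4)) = -233847806976/119375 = -1958934.51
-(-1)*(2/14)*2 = 0.29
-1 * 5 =-5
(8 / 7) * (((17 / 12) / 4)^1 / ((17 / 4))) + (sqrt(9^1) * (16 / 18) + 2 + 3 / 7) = 109 / 21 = 5.19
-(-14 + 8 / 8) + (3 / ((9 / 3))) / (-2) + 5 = 35 / 2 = 17.50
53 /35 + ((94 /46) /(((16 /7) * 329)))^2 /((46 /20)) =82541103 /54508160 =1.51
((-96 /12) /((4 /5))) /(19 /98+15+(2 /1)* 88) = -0.05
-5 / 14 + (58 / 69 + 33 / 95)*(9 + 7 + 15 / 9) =20.63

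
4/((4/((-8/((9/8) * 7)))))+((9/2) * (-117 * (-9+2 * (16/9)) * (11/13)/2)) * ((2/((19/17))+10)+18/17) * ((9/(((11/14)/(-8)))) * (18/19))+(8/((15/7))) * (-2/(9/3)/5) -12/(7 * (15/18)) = -1352710.17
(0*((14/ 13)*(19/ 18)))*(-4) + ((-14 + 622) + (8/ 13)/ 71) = 561192/ 923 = 608.01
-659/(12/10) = -3295/6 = -549.17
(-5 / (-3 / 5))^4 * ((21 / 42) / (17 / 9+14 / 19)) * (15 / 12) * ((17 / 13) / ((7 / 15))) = 3154296875 / 980616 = 3216.65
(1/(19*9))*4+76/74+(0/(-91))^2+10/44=177847/139194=1.28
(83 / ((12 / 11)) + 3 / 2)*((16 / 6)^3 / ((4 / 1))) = 29792 / 81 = 367.80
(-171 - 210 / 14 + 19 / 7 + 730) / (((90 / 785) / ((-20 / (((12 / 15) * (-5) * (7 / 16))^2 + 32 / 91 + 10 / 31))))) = -38742098720 / 1517949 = -25522.66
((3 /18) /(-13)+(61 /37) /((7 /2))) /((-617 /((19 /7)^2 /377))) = -3341777 /230259183882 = -0.00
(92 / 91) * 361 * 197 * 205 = 1341266620 / 91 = 14739193.63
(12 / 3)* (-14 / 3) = -56 / 3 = -18.67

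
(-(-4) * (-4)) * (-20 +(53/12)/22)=10454/33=316.79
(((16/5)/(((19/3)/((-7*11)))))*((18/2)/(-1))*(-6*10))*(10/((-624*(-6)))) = -56.11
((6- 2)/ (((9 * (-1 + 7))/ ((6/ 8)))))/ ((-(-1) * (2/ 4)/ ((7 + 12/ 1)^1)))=19/ 9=2.11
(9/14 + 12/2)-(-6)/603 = 18721/2814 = 6.65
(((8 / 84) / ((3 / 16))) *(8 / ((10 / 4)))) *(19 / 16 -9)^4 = 48828125 / 8064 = 6055.08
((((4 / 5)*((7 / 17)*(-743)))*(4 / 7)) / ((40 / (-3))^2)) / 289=-6687 / 2456500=-0.00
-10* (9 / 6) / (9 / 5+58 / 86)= -3225 / 532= -6.06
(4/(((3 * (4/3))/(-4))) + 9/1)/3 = 5/3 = 1.67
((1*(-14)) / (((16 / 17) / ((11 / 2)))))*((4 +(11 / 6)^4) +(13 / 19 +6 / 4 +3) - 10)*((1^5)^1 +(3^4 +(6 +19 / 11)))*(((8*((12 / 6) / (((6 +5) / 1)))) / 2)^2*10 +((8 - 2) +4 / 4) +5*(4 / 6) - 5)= -2435189498581 / 2979504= -817313.72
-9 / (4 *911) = -9 / 3644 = -0.00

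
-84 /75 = -28 /25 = -1.12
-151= -151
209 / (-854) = -209 / 854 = -0.24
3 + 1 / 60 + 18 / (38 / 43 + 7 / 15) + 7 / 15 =878639 / 52260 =16.81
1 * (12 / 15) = 4 / 5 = 0.80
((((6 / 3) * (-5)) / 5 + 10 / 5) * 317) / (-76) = 0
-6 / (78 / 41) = -3.15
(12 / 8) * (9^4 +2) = 19689 / 2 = 9844.50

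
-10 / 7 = -1.43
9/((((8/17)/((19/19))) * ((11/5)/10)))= 3825/44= 86.93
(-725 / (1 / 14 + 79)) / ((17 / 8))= -81200 / 18819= -4.31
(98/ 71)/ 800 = 49/ 28400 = 0.00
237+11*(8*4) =589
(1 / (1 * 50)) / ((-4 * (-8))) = 1 / 1600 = 0.00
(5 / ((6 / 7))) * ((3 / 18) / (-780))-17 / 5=-95507 / 28080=-3.40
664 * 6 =3984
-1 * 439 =-439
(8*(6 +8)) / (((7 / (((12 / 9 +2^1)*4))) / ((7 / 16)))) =280 / 3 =93.33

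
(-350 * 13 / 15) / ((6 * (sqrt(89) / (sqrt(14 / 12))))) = -455 * sqrt(3738) / 4806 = -5.79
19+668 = 687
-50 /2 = -25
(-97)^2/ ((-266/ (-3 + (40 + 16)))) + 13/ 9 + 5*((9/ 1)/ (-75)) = -22430357/ 11970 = -1873.88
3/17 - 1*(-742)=12617/17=742.18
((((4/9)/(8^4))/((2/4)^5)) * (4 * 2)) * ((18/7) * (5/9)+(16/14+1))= 25/252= 0.10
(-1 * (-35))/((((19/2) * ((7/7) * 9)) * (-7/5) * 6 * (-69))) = 0.00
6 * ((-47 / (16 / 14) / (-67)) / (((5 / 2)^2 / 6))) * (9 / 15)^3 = 159894 / 209375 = 0.76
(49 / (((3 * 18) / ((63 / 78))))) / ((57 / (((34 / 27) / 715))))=5831 / 257490090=0.00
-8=-8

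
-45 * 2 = -90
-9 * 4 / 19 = -36 / 19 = -1.89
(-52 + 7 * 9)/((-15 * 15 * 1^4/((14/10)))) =-77/1125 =-0.07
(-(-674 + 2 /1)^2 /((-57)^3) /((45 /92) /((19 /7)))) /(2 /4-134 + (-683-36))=-1318912 /83093175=-0.02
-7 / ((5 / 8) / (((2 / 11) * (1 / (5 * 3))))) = -0.14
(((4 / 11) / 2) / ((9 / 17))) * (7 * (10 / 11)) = 2380 / 1089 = 2.19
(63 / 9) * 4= 28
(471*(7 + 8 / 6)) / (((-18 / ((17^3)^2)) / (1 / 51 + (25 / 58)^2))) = -196384787730275 / 181656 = -1081080656.46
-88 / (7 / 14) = -176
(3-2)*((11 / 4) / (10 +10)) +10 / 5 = 171 / 80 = 2.14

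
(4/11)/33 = 4/363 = 0.01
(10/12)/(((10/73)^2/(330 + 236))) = 1508107/60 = 25135.12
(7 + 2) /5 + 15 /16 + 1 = 299 /80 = 3.74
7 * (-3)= -21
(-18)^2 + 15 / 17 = 5523 / 17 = 324.88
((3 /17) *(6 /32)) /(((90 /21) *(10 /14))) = 147 /13600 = 0.01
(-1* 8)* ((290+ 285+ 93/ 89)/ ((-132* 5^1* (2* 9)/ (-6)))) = -102536/ 44055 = -2.33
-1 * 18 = -18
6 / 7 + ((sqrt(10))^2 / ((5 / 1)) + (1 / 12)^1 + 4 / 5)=1571 / 420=3.74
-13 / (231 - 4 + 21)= -13 / 248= -0.05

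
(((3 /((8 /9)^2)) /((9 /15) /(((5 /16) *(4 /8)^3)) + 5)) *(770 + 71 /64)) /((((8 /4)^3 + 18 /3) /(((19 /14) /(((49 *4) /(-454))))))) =-32.29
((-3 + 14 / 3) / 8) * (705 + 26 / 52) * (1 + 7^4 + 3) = 16967275 / 48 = 353484.90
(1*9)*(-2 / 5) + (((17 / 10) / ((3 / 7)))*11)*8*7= 36598 / 15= 2439.87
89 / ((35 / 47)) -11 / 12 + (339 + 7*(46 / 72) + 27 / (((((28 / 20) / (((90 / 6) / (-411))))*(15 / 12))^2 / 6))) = 19125974416 / 41385645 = 462.14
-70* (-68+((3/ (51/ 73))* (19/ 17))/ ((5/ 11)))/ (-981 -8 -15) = -4.00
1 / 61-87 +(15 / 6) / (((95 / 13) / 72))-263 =-377083 / 1159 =-325.35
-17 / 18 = -0.94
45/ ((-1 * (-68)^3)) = 45/ 314432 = 0.00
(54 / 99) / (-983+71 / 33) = -9 / 16184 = -0.00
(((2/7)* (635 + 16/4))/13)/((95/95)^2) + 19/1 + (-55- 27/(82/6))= -89289/3731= -23.93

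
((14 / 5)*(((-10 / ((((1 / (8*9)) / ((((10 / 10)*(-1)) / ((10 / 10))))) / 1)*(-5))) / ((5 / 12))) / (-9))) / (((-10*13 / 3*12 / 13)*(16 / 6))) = -126 / 125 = -1.01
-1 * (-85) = 85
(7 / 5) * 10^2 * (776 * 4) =434560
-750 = -750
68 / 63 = 1.08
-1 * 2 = -2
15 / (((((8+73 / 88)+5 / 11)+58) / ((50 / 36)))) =5500 / 17763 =0.31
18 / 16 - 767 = -6127 / 8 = -765.88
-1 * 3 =-3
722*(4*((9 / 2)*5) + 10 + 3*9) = 91694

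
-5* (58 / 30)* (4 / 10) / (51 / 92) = -5336 / 765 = -6.98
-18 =-18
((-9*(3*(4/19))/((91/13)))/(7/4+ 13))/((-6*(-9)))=-8/7847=-0.00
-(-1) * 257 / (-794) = -257 / 794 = -0.32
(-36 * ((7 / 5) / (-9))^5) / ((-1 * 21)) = -9604 / 61509375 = -0.00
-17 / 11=-1.55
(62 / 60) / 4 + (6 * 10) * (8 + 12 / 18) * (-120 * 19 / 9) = -5269323 / 40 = -131733.08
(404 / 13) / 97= 404 / 1261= 0.32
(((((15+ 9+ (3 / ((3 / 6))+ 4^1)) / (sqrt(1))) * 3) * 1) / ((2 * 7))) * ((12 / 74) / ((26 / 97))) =14841 / 3367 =4.41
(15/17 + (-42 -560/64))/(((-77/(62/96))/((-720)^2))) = 283826700/1309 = 216827.12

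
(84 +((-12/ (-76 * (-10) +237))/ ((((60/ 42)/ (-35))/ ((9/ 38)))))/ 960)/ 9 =169729427/ 18185280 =9.33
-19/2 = -9.50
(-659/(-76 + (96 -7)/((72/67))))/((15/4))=-63264/2455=-25.77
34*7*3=714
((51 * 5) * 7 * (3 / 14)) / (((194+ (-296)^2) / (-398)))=-10149 / 5854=-1.73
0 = 0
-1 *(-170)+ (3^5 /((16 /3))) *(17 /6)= 9571 /32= 299.09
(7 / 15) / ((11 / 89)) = 623 / 165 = 3.78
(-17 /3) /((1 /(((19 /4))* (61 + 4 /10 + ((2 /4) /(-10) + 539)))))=-3878261 /240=-16159.42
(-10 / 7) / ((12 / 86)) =-215 / 21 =-10.24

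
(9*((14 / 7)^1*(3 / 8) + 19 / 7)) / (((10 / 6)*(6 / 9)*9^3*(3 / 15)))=97 / 504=0.19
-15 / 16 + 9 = 129 / 16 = 8.06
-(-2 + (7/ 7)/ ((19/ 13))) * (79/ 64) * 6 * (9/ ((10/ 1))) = 10665/ 1216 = 8.77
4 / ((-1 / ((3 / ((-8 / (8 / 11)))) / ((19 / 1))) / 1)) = 12 / 209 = 0.06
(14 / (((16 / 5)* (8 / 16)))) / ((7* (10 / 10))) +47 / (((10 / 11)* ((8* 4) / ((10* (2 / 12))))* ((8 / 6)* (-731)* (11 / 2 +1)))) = 1519963 / 1216384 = 1.25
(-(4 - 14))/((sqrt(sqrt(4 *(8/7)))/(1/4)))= 5 *2^(3/4) *7^(1/4)/8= 1.71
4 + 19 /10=59 /10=5.90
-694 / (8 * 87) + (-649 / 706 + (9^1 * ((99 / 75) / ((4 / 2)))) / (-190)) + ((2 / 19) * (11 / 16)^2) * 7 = -14932042219 / 9336144000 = -1.60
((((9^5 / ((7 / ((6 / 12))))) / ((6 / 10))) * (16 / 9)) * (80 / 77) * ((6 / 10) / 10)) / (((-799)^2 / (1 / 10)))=209952 / 1720490695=0.00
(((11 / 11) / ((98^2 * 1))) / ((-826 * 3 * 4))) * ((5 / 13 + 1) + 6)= -1 / 12890969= -0.00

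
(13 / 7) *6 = 78 / 7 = 11.14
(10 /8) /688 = 0.00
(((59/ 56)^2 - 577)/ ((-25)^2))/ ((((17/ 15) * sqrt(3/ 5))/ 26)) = -23477883 * sqrt(15)/ 3332000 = -27.29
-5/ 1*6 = -30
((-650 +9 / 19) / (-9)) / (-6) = -12.03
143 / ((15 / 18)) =858 / 5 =171.60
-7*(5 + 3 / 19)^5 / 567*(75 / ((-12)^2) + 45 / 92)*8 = -5039358442160 / 13838917311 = -364.14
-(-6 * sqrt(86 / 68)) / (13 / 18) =54 * sqrt(1462) / 221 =9.34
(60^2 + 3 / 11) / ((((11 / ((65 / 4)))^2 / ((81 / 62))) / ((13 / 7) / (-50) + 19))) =3598086724479 / 18484928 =194649.76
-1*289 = -289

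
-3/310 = -0.01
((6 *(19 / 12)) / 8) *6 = 57 / 8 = 7.12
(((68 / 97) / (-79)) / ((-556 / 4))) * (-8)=-544 / 1065157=-0.00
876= 876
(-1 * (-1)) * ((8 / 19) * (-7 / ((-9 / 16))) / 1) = 896 / 171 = 5.24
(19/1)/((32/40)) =95/4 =23.75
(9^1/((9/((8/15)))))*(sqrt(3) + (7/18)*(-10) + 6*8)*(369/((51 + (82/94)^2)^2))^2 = 1080722867717346507*sqrt(3)/106824967375992100000 + 47671886498198507031/106824967375992100000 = 0.46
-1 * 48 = -48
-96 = -96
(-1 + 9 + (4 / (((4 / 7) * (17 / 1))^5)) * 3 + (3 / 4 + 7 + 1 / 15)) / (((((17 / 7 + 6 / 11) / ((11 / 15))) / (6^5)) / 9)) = 272944.41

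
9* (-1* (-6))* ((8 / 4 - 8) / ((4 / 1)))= -81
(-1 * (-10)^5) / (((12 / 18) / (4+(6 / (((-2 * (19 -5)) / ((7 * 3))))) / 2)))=262500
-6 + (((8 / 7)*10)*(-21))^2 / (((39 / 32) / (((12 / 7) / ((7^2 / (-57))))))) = -420276354 / 4459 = -94253.50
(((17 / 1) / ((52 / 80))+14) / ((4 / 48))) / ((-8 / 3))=-2349 / 13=-180.69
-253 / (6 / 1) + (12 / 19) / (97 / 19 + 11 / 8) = -248629 / 5910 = -42.07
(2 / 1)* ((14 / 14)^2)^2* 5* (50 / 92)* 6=750 / 23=32.61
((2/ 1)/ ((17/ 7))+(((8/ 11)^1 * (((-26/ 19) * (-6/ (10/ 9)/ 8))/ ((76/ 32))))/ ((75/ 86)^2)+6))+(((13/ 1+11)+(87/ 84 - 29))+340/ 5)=420752598879/ 5906862500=71.23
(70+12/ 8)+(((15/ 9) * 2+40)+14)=773/ 6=128.83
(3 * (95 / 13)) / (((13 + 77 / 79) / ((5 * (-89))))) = -3339725 / 4784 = -698.10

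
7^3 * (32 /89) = 123.33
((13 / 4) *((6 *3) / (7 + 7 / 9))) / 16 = 1053 / 2240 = 0.47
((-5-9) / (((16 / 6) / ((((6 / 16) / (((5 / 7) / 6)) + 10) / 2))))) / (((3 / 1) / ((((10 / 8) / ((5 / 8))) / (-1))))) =1841 / 80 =23.01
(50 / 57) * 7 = 350 / 57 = 6.14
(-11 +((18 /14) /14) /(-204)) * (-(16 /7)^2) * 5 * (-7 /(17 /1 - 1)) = -733070 /5831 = -125.72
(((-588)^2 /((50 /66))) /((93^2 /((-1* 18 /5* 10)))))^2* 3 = 6248538088353792 /577200625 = 10825591.34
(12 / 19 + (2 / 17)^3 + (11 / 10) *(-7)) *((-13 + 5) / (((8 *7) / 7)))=6596639 / 933470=7.07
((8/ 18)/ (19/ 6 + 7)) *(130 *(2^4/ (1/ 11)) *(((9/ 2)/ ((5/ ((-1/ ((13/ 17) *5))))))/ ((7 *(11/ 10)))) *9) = -117504/ 427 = -275.19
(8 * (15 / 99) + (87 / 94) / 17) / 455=66791 / 23993970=0.00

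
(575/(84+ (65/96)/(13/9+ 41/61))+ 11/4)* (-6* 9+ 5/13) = -6434492809/12541404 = -513.06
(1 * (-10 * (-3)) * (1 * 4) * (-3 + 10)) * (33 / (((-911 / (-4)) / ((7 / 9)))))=86240 / 911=94.67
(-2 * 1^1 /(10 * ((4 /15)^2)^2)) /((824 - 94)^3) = -81 /796706816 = -0.00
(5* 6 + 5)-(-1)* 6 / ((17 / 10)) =655 / 17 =38.53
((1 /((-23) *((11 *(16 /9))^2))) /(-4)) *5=405 /2849792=0.00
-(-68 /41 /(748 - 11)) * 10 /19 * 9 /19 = 0.00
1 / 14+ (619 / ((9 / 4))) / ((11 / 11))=34673 / 126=275.18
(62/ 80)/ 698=0.00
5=5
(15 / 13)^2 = 225 / 169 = 1.33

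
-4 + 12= 8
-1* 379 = -379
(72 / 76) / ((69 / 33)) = 198 / 437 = 0.45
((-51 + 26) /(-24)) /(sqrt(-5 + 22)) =25*sqrt(17) /408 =0.25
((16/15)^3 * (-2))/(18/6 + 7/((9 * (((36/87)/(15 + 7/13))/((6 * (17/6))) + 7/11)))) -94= -58820378066/621942375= -94.58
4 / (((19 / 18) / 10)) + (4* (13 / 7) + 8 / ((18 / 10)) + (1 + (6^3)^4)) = 2605608516961 / 1197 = 2176782386.77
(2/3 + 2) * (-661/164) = -1322/123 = -10.75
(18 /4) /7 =0.64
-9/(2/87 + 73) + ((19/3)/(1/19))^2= 827922266/57177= 14479.99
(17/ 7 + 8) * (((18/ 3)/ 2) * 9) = 1971/ 7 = 281.57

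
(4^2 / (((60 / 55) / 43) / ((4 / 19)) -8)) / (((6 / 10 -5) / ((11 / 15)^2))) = 41624 / 167715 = 0.25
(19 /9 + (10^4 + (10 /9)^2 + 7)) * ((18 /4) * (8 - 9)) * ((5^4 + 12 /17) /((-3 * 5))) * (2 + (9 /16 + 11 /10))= 1263545477579 /183600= 6882055.98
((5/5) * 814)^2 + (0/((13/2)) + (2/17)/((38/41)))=214018549/323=662596.13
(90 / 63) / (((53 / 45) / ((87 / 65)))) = 1.62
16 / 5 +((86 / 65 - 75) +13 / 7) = -68.62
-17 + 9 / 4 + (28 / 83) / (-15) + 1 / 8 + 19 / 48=-94631 / 6640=-14.25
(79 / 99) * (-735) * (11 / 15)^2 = -42581 / 135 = -315.41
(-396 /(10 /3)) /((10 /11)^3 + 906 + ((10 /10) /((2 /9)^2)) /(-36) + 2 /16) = -12649824 /96504295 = -0.13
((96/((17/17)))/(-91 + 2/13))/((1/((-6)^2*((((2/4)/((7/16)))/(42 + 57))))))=-39936/90937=-0.44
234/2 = 117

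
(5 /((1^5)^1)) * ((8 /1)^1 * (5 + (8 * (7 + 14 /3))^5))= 68841472048600 /243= 283298238883.13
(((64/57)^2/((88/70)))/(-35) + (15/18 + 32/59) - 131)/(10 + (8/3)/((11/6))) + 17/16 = -1981789591/193224528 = -10.26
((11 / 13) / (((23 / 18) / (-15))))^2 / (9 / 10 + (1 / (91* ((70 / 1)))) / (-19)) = 41061289500 / 374542051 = 109.63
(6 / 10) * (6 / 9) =2 / 5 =0.40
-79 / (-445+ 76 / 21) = 1659 / 9269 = 0.18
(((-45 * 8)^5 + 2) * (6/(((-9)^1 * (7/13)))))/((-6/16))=-1257696460799584/63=-19963435885707.68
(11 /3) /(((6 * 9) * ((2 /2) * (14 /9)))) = 0.04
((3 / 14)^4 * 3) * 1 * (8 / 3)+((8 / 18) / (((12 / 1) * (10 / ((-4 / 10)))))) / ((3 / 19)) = 0.01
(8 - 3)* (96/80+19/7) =137/7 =19.57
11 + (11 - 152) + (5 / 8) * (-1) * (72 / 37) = -4855 / 37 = -131.22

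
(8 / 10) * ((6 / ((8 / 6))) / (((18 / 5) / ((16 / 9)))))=16 / 9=1.78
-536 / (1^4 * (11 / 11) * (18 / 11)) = -2948 / 9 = -327.56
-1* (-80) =80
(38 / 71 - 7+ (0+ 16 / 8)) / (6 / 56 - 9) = 8876 / 17679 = 0.50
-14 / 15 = -0.93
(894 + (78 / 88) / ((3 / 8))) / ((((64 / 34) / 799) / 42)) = 703123995 / 44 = 15980090.80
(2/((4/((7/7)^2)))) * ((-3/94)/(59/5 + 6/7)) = -105/83284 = -0.00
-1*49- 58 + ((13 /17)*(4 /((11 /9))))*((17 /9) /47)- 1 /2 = -111051 /1034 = -107.40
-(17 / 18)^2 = -289 / 324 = -0.89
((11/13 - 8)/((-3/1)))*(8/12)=62/39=1.59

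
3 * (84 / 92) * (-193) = -12159 / 23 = -528.65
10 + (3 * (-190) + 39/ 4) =-2201/ 4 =-550.25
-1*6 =-6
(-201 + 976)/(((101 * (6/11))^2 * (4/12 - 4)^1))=-8525/122412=-0.07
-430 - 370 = -800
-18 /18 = -1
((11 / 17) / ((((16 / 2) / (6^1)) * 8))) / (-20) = -33 / 10880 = -0.00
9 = 9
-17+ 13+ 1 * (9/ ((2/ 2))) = 5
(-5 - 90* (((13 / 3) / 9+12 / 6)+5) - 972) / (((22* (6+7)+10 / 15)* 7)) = -4951 / 6020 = -0.82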